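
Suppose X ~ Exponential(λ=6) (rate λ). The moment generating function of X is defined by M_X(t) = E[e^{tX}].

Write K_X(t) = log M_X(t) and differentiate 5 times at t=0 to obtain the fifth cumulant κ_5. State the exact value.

M_X(t) = 6/(6 - t)
K_X(t) = log M_X(t) = -log(6 - t) + log(6)
K′(t) = -1/(t - 6)
K′′(t) = 1/(t^2 - 12*t + 36)
K′′′(t) = -2/(t^3 - 18*t^2 + 108*t - 216)
K′′′′(t) = 6/(t^4 - 24*t^3 + 216*t^2 - 864*t + 1296)
K′′′′′(t) = -24/(t^5 - 30*t^4 + 360*t^3 - 2160*t^2 + 6480*t - 7776)

κ_5 = K′′′′′(0) = 1/324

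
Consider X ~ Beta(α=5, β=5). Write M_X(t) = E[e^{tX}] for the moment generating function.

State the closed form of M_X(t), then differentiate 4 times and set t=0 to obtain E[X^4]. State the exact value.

M_X(t) = ₁F₁(5; 10; t)
dM/dt = ₁F₁(6; 11; t)/2
d^2M/dt^2 = 3*₁F₁(7; 12; t)/11
d^3M/dt^3 = 7*₁F₁(8; 13; t)/44
d^4M/dt^4 = 14*₁F₁(9; 14; t)/143

E[X^4] = d^4M/dt^4 |_{t=0} = 14/143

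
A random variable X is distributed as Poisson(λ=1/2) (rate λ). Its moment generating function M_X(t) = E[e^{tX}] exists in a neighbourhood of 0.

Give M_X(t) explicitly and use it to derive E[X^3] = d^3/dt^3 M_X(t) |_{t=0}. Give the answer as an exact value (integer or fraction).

M_X(t) = e^(e^(t)/2 - 1/2)
M^(3)(t) = (e^(3*t)*e^(e^(t)/2) + 6*e^(2*t)*e^(e^(t)/2) + 4*e^(t)*e^(e^(t)/2))*e^(-1/2)/8

E[X^3] = M^(3)(0) = 11/8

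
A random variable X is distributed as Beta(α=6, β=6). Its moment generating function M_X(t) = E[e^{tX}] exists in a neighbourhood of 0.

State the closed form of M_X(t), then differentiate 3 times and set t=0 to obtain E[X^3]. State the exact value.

M_X(t) = ₁F₁(6; 12; t)
dM/dt = ₁F₁(7; 13; t)/2
d^2M/dt^2 = 7*₁F₁(8; 14; t)/26
d^3M/dt^3 = 2*₁F₁(9; 15; t)/13

E[X^3] = d^3M/dt^3 |_{t=0} = 2/13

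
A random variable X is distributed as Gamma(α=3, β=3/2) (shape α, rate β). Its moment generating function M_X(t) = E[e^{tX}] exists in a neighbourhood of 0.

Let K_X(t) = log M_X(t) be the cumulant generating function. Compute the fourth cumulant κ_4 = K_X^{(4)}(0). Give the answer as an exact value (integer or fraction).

M_X(t) = 27/(8*(3/2 - t)^3)
K_X(t) = log M_X(t) = -3*log(3/2 - t) - 3*log(2) + 3*log(3)
D^4[K](t) = 288/(16*t^4 - 96*t^3 + 216*t^2 - 216*t + 81)

κ_4 = D^4[K](0) = 32/9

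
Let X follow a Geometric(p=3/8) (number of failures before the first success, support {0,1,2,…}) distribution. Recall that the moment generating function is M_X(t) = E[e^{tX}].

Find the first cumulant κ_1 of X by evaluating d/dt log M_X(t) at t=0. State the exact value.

κ_1 = D[K](0) = 5/3

M_X(t) = 3/(8*(1 - 5*e^(t)/8))
K_X(t) = log M_X(t) = -log(1 - 5*e^(t)/8) - 3*log(2) + log(3)
D[K](t) = -5*e^(t)/(5*e^(t) - 8)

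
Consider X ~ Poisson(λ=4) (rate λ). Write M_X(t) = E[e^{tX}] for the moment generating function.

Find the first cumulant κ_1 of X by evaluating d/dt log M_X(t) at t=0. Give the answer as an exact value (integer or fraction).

κ_1 = D[K](0) = 4

M_X(t) = e^(4*e^(t) - 4)
K_X(t) = log M_X(t) = 4*e^(t) - 4
D[K](t) = 4*e^(t)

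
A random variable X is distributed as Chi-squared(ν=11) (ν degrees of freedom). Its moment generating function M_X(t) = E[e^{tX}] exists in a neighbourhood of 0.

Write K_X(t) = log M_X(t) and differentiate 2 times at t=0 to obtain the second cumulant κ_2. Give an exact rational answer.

M_X(t) = (1 - 2*t)^(-11/2)
K_X(t) = log M_X(t) = -11*log(1 - 2*t)/2
K^(2)(t) = 22/(4*t^2 - 4*t + 1)

κ_2 = K^(2)(0) = 22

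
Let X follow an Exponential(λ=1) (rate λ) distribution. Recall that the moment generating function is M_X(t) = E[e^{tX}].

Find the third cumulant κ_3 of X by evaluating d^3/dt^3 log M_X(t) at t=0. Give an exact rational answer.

M_X(t) = 1/(1 - t)
K_X(t) = log M_X(t) = -log(1 - t)
K′(t) = -1/(t - 1)
K′′(t) = 1/(t^2 - 2*t + 1)
K′′′(t) = -2/(t^3 - 3*t^2 + 3*t - 1)

κ_3 = K′′′(0) = 2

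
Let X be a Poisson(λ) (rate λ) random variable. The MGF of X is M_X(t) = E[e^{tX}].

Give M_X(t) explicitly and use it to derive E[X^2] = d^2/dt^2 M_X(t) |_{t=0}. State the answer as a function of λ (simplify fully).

M_X(t) = e^(λ*(e^(t) - 1))
M^(2)(t) = (λ^2*e^(2*t)*e^(λ*e^(t)) + λ*e^(t)*e^(λ*e^(t)))*e^(-λ)

E[X^2] = M^(2)(0) = λ*(λ + 1)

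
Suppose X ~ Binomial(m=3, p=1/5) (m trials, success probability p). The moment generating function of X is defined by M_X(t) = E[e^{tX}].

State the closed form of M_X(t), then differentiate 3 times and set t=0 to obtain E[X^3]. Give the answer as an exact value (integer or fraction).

E[X^3] = D^3[M](0) = 171/125

M_X(t) = (e^(t)/5 + 4/5)^3
D^3[M](t) = 27*e^(3*t)/125 + 96*e^(2*t)/125 + 48*e^(t)/125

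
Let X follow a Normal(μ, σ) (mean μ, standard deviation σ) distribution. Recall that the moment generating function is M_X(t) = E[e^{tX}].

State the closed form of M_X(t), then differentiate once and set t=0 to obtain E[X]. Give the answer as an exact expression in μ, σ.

E[X] = M′(0) = μ

M_X(t) = e^(μ*t + σ^2*t^2/2)
M′(t) = μ*e^(μ*t)*e^(σ^2*t^2/2) + σ^2*t*e^(μ*t)*e^(σ^2*t^2/2)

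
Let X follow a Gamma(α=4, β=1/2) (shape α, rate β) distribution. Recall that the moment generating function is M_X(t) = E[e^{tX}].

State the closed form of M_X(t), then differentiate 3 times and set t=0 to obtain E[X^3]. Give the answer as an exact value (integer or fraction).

M_X(t) = 1/(16*(1/2 - t)^4)
dM/dt = -8/(32*t^5 - 80*t^4 + 80*t^3 - 40*t^2 + 10*t - 1)
d^2M/dt^2 = 80/(64*t^6 - 192*t^5 + 240*t^4 - 160*t^3 + 60*t^2 - 12*t + 1)
d^3M/dt^3 = -960/(128*t^7 - 448*t^6 + 672*t^5 - 560*t^4 + 280*t^3 - 84*t^2 + 14*t - 1)

E[X^3] = d^3M/dt^3 |_{t=0} = 960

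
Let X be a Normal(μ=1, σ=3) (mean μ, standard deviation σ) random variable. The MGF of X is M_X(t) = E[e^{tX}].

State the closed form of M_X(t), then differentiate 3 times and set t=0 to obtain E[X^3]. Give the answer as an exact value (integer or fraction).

M_X(t) = e^(9*t^2/2 + t)
M^(3)(t) = 729*t^3*e^(t)*e^(9*t^2/2) + 243*t^2*e^(t)*e^(9*t^2/2) + 270*t*e^(t)*e^(9*t^2/2) + 28*e^(t)*e^(9*t^2/2)

E[X^3] = M^(3)(0) = 28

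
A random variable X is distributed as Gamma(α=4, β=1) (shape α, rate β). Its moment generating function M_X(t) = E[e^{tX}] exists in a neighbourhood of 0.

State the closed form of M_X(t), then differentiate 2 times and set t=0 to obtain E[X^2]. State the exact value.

E[X^2] = d^2M/dt^2 |_{t=0} = 20

M_X(t) = (1 - t)^(-4)
dM/dt = -4/(t^5 - 5*t^4 + 10*t^3 - 10*t^2 + 5*t - 1)
d^2M/dt^2 = 20/(t^6 - 6*t^5 + 15*t^4 - 20*t^3 + 15*t^2 - 6*t + 1)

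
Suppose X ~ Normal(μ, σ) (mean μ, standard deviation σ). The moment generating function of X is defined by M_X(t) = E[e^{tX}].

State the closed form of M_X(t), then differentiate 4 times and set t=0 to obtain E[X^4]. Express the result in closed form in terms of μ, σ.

E[X^4] = D^4[M](0) = μ^4 + 6*μ^2*σ^2 + 3*σ^4

M_X(t) = e^(μ*t + σ^2*t^2/2)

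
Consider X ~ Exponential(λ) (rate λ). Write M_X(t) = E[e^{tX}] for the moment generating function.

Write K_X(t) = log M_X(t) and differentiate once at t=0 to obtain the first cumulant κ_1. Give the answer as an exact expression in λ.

κ_1 = K^(1)(0) = 1/λ

M_X(t) = λ/(λ - t)
K_X(t) = log M_X(t) = log(λ) - log(λ - t)
K^(1)(t) = -1/(-λ + t)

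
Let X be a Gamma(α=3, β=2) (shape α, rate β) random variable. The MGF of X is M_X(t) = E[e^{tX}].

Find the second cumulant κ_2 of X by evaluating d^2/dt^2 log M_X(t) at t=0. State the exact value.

κ_2 = d^2K/dt^2 |_{t=0} = 3/4

M_X(t) = 8/(2 - t)^3
K_X(t) = log M_X(t) = -3*log(2 - t) + 3*log(2)
dK/dt = -3/(t - 2)
d^2K/dt^2 = 3/(t^2 - 4*t + 4)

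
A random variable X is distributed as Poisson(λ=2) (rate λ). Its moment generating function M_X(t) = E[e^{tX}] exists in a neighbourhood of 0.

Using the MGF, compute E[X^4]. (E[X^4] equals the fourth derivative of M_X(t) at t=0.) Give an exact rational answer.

M_X(t) = e^(2*e^(t) - 2)
D^4[M](t) = (16*e^(4*t)*e^(2*e^(t)) + 48*e^(3*t)*e^(2*e^(t)) + 28*e^(2*t)*e^(2*e^(t)) + 2*e^(t)*e^(2*e^(t)))*e^(-2)

E[X^4] = D^4[M](0) = 94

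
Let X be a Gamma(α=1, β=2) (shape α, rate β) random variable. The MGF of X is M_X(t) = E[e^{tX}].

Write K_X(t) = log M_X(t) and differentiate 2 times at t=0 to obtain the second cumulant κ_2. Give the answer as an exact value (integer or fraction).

κ_2 = D^2[K](0) = 1/4

M_X(t) = 2/(2 - t)
K_X(t) = log M_X(t) = -log(2 - t) + log(2)
D^2[K](t) = 1/(t^2 - 4*t + 4)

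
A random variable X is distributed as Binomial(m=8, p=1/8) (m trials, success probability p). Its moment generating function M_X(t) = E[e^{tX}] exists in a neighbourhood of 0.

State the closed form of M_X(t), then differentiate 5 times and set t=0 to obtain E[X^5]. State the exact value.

M_X(t) = (e^(t)/8 + 7/8)^8

E[X^5] = D^5[M](0) = 17837/512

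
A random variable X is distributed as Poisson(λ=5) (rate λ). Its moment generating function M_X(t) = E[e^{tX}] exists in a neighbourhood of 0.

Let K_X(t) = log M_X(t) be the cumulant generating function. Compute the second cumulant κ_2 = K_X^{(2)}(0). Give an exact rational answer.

κ_2 = K^(2)(0) = 5

M_X(t) = e^(5*e^(t) - 5)
K_X(t) = log M_X(t) = 5*e^(t) - 5
K^(2)(t) = 5*e^(t)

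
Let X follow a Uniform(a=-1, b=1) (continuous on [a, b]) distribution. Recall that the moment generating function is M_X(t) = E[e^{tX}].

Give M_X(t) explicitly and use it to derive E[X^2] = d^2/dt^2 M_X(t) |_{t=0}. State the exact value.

M_X(t) = (e^(t) - e^(-t))/(2*t)
D^2[M](t) = (t^2*e^(2*t) - t^2 - 2*t*e^(2*t) - 2*t + 2*e^(2*t) - 2)*e^(-t)/(2*t^3)

E[X^2] = D^2[M](0) = 1/3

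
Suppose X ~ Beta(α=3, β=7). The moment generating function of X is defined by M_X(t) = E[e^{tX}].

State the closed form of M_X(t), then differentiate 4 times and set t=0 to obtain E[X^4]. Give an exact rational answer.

M_X(t) = ₁F₁(3; 10; t)
dM/dt = 3*₁F₁(4; 11; t)/10
d^2M/dt^2 = 6*₁F₁(5; 12; t)/55
d^3M/dt^3 = ₁F₁(6; 13; t)/22
d^4M/dt^4 = 3*₁F₁(7; 14; t)/143

E[X^4] = d^4M/dt^4 |_{t=0} = 3/143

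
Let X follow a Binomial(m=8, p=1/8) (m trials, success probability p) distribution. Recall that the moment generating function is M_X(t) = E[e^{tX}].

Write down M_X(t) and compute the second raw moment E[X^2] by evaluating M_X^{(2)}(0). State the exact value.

M_X(t) = (e^(t)/8 + 7/8)^8

E[X^2] = M′′(0) = 15/8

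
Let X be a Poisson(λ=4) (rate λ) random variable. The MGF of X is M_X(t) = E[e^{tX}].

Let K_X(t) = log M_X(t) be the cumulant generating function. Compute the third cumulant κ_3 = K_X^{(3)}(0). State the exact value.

M_X(t) = e^(4*e^(t) - 4)
K_X(t) = log M_X(t) = 4*e^(t) - 4
K^(3)(t) = 4*e^(t)

κ_3 = K^(3)(0) = 4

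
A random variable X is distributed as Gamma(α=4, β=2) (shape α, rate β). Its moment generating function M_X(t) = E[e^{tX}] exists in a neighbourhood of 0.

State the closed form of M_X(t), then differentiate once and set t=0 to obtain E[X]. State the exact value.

E[X] = dM/dt |_{t=0} = 2

M_X(t) = 16/(2 - t)^4
dM/dt = -64/(t^5 - 10*t^4 + 40*t^3 - 80*t^2 + 80*t - 32)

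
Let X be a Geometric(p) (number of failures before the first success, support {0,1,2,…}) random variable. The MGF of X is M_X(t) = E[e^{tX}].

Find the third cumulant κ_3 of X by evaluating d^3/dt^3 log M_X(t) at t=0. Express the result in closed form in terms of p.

κ_3 = K′′′(0) = (p^2 - 3*p + 2)/p^3

M_X(t) = p/(-(1 - p)*e^(t) + 1)
K_X(t) = log M_X(t) = log(p) - log(-(1 - p)*e^(t) + 1)
K′(t) = (-p*e^(t) + e^(t))/(p*e^(t) - e^(t) + 1)
K′′(t) = (-p*e^(t) + e^(t))/(p^2*e^(2*t) - 2*p*e^(2*t) + 2*p*e^(t) + e^(2*t) - 2*e^(t) + 1)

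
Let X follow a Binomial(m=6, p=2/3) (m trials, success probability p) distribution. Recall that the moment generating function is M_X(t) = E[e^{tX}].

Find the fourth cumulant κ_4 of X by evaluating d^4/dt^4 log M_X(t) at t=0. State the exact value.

κ_4 = K′′′′(0) = -4/9

M_X(t) = (2*e^(t)/3 + 1/3)^6
K_X(t) = log M_X(t) = 6*log(2*e^(t)/3 + 1/3)
K′(t) = 12*e^(t)/(2*e^(t) + 1)
K′′(t) = 12*e^(t)/(4*e^(2*t) + 4*e^(t) + 1)
K′′′(t) = (-24*e^(2*t) + 12*e^(t))/(8*e^(3*t) + 12*e^(2*t) + 6*e^(t) + 1)
K′′′′(t) = (48*e^(3*t) - 96*e^(2*t) + 12*e^(t))/(16*e^(4*t) + 32*e^(3*t) + 24*e^(2*t) + 8*e^(t) + 1)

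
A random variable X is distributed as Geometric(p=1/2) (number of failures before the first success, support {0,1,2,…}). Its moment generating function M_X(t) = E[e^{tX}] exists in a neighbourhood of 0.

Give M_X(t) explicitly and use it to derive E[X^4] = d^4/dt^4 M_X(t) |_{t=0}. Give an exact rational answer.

E[X^4] = M^(4)(0) = 75

M_X(t) = 1/(2*(1 - e^(t)/2))
M^(4)(t) = (-e^(4*t) - 22*e^(3*t) - 44*e^(2*t) - 8*e^(t))/(e^(5*t) - 10*e^(4*t) + 40*e^(3*t) - 80*e^(2*t) + 80*e^(t) - 32)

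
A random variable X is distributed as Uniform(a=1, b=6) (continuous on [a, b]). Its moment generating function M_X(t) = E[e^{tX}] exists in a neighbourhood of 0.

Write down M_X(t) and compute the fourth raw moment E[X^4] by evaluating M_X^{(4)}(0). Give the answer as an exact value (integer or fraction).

M_X(t) = (e^(6*t) - e^(t))/(5*t)
M^(4)(t) = (1296*t^4*e^(6*t) - t^4*e^(t) - 864*t^3*e^(6*t) + 4*t^3*e^(t) + 432*t^2*e^(6*t) - 12*t^2*e^(t) - 144*t*e^(6*t) + 24*t*e^(t) + 24*e^(6*t) - 24*e^(t))/(5*t^5)

E[X^4] = M^(4)(0) = 311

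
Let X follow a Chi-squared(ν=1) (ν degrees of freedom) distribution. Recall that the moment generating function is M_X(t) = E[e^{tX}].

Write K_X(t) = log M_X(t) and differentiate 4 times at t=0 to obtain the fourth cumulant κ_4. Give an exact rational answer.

κ_4 = D^4[K](0) = 48

M_X(t) = 1/√(1 - 2*t)
K_X(t) = log M_X(t) = -log(1 - 2*t)/2
D^4[K](t) = 48/(16*t^4 - 32*t^3 + 24*t^2 - 8*t + 1)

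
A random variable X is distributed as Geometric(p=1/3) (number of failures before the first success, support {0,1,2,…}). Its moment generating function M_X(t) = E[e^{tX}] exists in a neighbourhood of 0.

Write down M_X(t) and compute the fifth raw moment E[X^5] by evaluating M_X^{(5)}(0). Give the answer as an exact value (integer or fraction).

E[X^5] = D^5[M](0) = 9002

M_X(t) = 1/(3*(1 - 2*e^(t)/3))
D^5[M](t) = (32*e^(5*t) + 1248*e^(4*t) + 4752*e^(3*t) + 2808*e^(2*t) + 162*e^(t))/(64*e^(6*t) - 576*e^(5*t) + 2160*e^(4*t) - 4320*e^(3*t) + 4860*e^(2*t) - 2916*e^(t) + 729)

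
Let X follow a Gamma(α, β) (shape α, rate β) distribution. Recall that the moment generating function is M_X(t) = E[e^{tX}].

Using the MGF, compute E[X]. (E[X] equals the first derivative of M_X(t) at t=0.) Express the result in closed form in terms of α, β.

M_X(t) = (β/(β - t))^α
M′(t) = -α*β^α*(1/(β - t))^α/(-β + t)

E[X] = M′(0) = α/β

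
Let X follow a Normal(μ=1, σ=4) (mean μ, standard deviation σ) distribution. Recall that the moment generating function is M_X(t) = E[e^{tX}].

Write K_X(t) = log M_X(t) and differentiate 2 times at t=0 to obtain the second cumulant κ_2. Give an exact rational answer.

κ_2 = K^(2)(0) = 16

M_X(t) = e^(8*t^2 + t)
K_X(t) = log M_X(t) = 8*t^2 + t
K^(2)(t) = 16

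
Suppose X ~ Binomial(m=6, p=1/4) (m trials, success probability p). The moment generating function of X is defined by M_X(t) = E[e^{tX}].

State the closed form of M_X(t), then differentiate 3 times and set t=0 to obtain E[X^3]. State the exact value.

E[X^3] = M′′′(0) = 9

M_X(t) = (e^(t)/4 + 3/4)^6
M′(t) = 3*e^(6*t)/2048 + 45*e^(5*t)/2048 + 135*e^(4*t)/1024 + 405*e^(3*t)/1024 + 1215*e^(2*t)/2048 + 729*e^(t)/2048
M′′(t) = 9*e^(6*t)/1024 + 225*e^(5*t)/2048 + 135*e^(4*t)/256 + 1215*e^(3*t)/1024 + 1215*e^(2*t)/1024 + 729*e^(t)/2048
M′′′(t) = 27*e^(6*t)/512 + 1125*e^(5*t)/2048 + 135*e^(4*t)/64 + 3645*e^(3*t)/1024 + 1215*e^(2*t)/512 + 729*e^(t)/2048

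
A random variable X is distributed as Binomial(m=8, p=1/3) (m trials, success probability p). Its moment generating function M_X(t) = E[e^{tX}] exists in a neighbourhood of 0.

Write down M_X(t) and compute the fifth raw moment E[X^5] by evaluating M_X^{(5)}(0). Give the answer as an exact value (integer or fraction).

E[X^5] = D^5[M](0) = 52016/81

M_X(t) = (e^(t)/3 + 2/3)^8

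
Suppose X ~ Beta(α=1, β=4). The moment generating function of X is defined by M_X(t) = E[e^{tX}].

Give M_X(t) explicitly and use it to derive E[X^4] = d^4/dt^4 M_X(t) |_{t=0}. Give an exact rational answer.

E[X^4] = D^4[M](0) = 1/70

M_X(t) = ₁F₁(1; 5; t)
D^4[M](t) = ₁F₁(5; 9; t)/70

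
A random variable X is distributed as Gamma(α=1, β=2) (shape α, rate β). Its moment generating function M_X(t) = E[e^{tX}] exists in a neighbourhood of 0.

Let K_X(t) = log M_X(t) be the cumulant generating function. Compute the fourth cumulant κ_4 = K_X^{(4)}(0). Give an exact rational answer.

κ_4 = K^(4)(0) = 3/8

M_X(t) = 2/(2 - t)
K_X(t) = log M_X(t) = -log(2 - t) + log(2)
K^(4)(t) = 6/(t^4 - 8*t^3 + 24*t^2 - 32*t + 16)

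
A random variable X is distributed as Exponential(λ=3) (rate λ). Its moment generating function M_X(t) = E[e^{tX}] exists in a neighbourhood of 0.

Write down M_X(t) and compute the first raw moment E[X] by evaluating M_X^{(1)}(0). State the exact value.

E[X] = M^(1)(0) = 1/3

M_X(t) = 3/(3 - t)
M^(1)(t) = 3/(t^2 - 6*t + 9)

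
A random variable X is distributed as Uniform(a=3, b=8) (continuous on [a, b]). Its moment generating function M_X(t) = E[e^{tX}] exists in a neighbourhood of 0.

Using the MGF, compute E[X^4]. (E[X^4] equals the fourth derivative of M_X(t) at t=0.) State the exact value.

M_X(t) = (e^(8*t) - e^(3*t))/(5*t)
dM/dt = (8*t*e^(8*t) - 3*t*e^(3*t) - e^(8*t) + e^(3*t))/(5*t^2)
d^2M/dt^2 = (64*t^2*e^(8*t) - 9*t^2*e^(3*t) - 16*t*e^(8*t) + 6*t*e^(3*t) + 2*e^(8*t) - 2*e^(3*t))/(5*t^3)
d^3M/dt^3 = (512*t^3*e^(8*t) - 27*t^3*e^(3*t) - 192*t^2*e^(8*t) + 27*t^2*e^(3*t) + 48*t*e^(8*t) - 18*t*e^(3*t) - 6*e^(8*t) + 6*e^(3*t))/(5*t^4)

E[X^4] = d^4M/dt^4 |_{t=0} = 1301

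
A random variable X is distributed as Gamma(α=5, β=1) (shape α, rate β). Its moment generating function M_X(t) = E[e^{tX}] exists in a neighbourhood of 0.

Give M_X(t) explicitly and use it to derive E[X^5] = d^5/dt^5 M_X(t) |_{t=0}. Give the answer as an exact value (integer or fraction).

M_X(t) = (1 - t)^(-5)
dM/dt = 5/(t^6 - 6*t^5 + 15*t^4 - 20*t^3 + 15*t^2 - 6*t + 1)
d^2M/dt^2 = -30/(t^7 - 7*t^6 + 21*t^5 - 35*t^4 + 35*t^3 - 21*t^2 + 7*t - 1)
d^3M/dt^3 = 210/(t^8 - 8*t^7 + 28*t^6 - 56*t^5 + 70*t^4 - 56*t^3 + 28*t^2 - 8*t + 1)
d^4M/dt^4 = -1680/(t^9 - 9*t^8 + 36*t^7 - 84*t^6 + 126*t^5 - 126*t^4 + 84*t^3 - 36*t^2 + 9*t - 1)
d^5M/dt^5 = 15120/(t^10 - 10*t^9 + 45*t^8 - 120*t^7 + 210*t^6 - 252*t^5 + 210*t^4 - 120*t^3 + 45*t^2 - 10*t + 1)

E[X^5] = d^5M/dt^5 |_{t=0} = 15120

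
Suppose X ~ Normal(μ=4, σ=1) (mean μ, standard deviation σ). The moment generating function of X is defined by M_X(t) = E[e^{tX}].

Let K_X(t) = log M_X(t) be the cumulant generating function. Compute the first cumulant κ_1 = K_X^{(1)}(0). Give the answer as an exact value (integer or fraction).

M_X(t) = e^(t^2/2 + 4*t)
K_X(t) = log M_X(t) = t^2/2 + 4*t
D[K](t) = t + 4

κ_1 = D[K](0) = 4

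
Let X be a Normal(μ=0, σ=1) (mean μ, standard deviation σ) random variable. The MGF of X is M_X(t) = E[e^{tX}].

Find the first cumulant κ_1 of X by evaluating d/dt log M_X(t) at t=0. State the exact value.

M_X(t) = e^(t^2/2)
K_X(t) = log M_X(t) = t^2/2
dK/dt = t

κ_1 = dK/dt |_{t=0} = 0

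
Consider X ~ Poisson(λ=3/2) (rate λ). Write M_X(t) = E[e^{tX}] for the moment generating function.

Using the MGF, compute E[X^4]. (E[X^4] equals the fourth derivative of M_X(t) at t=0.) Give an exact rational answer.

M_X(t) = e^(3*e^(t)/2 - 3/2)
M^(4)(t) = (81*e^(4*t)*e^(3*e^(t)/2) + 324*e^(3*t)*e^(3*e^(t)/2) + 252*e^(2*t)*e^(3*e^(t)/2) + 24*e^(t)*e^(3*e^(t)/2))*e^(-3/2)/16

E[X^4] = M^(4)(0) = 681/16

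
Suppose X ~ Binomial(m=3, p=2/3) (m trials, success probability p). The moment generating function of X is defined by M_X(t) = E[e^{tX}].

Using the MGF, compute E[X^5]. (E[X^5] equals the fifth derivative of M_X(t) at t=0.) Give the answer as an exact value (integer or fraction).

E[X^5] = M′′′′′(0) = 778/9

M_X(t) = (2*e^(t)/3 + 1/3)^3
M′(t) = 8*e^(3*t)/9 + 8*e^(2*t)/9 + 2*e^(t)/9
M′′(t) = 8*e^(3*t)/3 + 16*e^(2*t)/9 + 2*e^(t)/9
M′′′(t) = 8*e^(3*t) + 32*e^(2*t)/9 + 2*e^(t)/9
M′′′′(t) = 24*e^(3*t) + 64*e^(2*t)/9 + 2*e^(t)/9
M′′′′′(t) = 72*e^(3*t) + 128*e^(2*t)/9 + 2*e^(t)/9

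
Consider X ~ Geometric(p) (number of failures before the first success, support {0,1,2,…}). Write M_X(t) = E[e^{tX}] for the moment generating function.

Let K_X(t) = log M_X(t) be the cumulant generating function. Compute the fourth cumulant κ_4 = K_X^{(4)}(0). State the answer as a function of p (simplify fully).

κ_4 = D^4[K](0) = (-p^3 + 7*p^2 - 12*p + 6)/p^4

M_X(t) = p/(-(1 - p)*e^(t) + 1)
K_X(t) = log M_X(t) = log(p) - log(-(1 - p)*e^(t) + 1)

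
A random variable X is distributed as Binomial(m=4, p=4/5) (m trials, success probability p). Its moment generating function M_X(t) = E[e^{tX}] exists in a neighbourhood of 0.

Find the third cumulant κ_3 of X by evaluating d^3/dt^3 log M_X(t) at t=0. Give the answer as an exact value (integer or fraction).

κ_3 = K^(3)(0) = -48/125

M_X(t) = (4*e^(t)/5 + 1/5)^4
K_X(t) = log M_X(t) = 4*log(4*e^(t)/5 + 1/5)
K^(3)(t) = (-64*e^(2*t) + 16*e^(t))/(64*e^(3*t) + 48*e^(2*t) + 12*e^(t) + 1)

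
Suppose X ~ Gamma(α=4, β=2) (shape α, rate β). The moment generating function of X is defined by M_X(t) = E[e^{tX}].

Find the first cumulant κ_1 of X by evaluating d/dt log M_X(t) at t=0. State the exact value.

κ_1 = K^(1)(0) = 2

M_X(t) = 16/(2 - t)^4
K_X(t) = log M_X(t) = -4*log(2 - t) + 4*log(2)
K^(1)(t) = -4/(t - 2)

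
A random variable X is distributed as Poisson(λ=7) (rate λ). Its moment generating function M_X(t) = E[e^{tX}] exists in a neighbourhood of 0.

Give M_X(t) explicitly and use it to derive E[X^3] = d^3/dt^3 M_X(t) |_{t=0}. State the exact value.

M_X(t) = e^(7*e^(t) - 7)
dM/dt = 7*e^(-7)*e^(t)*e^(7*e^(t))
d^2M/dt^2 = (49*e^(2*t)*e^(7*e^(t)) + 7*e^(t)*e^(7*e^(t)))*e^(-7)
d^3M/dt^3 = (343*e^(3*t)*e^(7*e^(t)) + 147*e^(2*t)*e^(7*e^(t)) + 7*e^(t)*e^(7*e^(t)))*e^(-7)

E[X^3] = d^3M/dt^3 |_{t=0} = 497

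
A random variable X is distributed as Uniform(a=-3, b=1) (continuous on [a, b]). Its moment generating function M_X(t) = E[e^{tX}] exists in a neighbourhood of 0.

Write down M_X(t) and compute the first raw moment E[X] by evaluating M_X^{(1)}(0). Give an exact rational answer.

M_X(t) = (e^(t) - e^(-3*t))/(4*t)
D[M](t) = (t*e^(4*t) + 3*t - e^(4*t) + 1)*e^(-3*t)/(4*t^2)

E[X] = D[M](0) = -1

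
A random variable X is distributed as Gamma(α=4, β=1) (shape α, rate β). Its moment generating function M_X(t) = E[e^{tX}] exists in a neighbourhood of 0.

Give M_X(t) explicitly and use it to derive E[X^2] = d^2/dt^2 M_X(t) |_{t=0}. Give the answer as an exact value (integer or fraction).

E[X^2] = D^2[M](0) = 20

M_X(t) = (1 - t)^(-4)
D^2[M](t) = 20/(t^6 - 6*t^5 + 15*t^4 - 20*t^3 + 15*t^2 - 6*t + 1)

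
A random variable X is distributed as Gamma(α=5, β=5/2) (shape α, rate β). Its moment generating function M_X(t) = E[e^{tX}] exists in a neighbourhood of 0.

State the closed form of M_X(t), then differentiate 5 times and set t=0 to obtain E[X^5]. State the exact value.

E[X^5] = D^5[M](0) = 96768/625

M_X(t) = 3125/(32*(5/2 - t)^5)
D^5[M](t) = 1512000000/(1024*t^10 - 25600*t^9 + 288000*t^8 - 1920000*t^7 + 8400000*t^6 - 25200000*t^5 + 52500000*t^4 - 75000000*t^3 + 70312500*t^2 - 39062500*t + 9765625)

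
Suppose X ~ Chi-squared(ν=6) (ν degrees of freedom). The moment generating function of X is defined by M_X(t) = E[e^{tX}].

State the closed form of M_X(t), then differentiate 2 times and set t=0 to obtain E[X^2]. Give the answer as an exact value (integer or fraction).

E[X^2] = M^(2)(0) = 48

M_X(t) = (1 - 2*t)^(-3)
M^(2)(t) = -48/(32*t^5 - 80*t^4 + 80*t^3 - 40*t^2 + 10*t - 1)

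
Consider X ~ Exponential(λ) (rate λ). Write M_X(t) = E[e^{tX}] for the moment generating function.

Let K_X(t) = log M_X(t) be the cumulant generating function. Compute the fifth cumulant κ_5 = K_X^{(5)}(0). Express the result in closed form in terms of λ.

M_X(t) = λ/(λ - t)
K_X(t) = log M_X(t) = log(λ) - log(λ - t)
K^(5)(t) = -24/(-λ^5 + 5*λ^4*t - 10*λ^3*t^2 + 10*λ^2*t^3 - 5*λ*t^4 + t^5)

κ_5 = K^(5)(0) = 24/λ^5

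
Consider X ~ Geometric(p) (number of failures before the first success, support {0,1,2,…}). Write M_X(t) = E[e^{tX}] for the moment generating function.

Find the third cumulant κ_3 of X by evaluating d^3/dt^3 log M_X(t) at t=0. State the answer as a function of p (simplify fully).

M_X(t) = p/(-(1 - p)*e^(t) + 1)
K_X(t) = log M_X(t) = log(p) - log(-(1 - p)*e^(t) + 1)

κ_3 = K^(3)(0) = (p^2 - 3*p + 2)/p^3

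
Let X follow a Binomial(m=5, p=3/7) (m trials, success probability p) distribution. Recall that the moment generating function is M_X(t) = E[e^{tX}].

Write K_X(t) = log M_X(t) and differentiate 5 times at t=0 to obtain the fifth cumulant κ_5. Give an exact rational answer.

κ_5 = d^5K/dt^5 |_{t=0} = -5700/16807

M_X(t) = (3*e^(t)/7 + 4/7)^5
K_X(t) = log M_X(t) = 5*log(3*e^(t)/7 + 4/7)
dK/dt = 15*e^(t)/(3*e^(t) + 4)
d^2K/dt^2 = 60*e^(t)/(9*e^(2*t) + 24*e^(t) + 16)
d^3K/dt^3 = (-180*e^(2*t) + 240*e^(t))/(27*e^(3*t) + 108*e^(2*t) + 144*e^(t) + 64)
d^4K/dt^4 = (540*e^(3*t) - 2880*e^(2*t) + 960*e^(t))/(81*e^(4*t) + 432*e^(3*t) + 864*e^(2*t) + 768*e^(t) + 256)
d^5K/dt^5 = (-1620*e^(4*t) + 23760*e^(3*t) - 31680*e^(2*t) + 3840*e^(t))/(243*e^(5*t) + 1620*e^(4*t) + 4320*e^(3*t) + 5760*e^(2*t) + 3840*e^(t) + 1024)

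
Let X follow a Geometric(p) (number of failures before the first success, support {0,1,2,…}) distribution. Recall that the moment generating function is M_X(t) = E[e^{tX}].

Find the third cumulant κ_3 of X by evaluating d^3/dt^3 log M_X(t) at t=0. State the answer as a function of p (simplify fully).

M_X(t) = p/(-(1 - p)*e^(t) + 1)
K_X(t) = log M_X(t) = log(p) - log(-(1 - p)*e^(t) + 1)

κ_3 = D^3[K](0) = (p^2 - 3*p + 2)/p^3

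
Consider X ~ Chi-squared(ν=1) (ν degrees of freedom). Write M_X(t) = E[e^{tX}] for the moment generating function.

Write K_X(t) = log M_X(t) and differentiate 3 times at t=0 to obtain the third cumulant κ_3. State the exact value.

M_X(t) = 1/√(1 - 2*t)
K_X(t) = log M_X(t) = -log(1 - 2*t)/2
dK/dt = -1/(2*t - 1)
d^2K/dt^2 = 2/(4*t^2 - 4*t + 1)
d^3K/dt^3 = -8/(8*t^3 - 12*t^2 + 6*t - 1)

κ_3 = d^3K/dt^3 |_{t=0} = 8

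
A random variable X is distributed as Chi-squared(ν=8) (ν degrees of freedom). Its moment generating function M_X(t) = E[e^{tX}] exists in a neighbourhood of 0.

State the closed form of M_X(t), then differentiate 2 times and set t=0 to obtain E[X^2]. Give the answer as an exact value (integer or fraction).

E[X^2] = D^2[M](0) = 80

M_X(t) = (1 - 2*t)^(-4)
D^2[M](t) = 80/(64*t^6 - 192*t^5 + 240*t^4 - 160*t^3 + 60*t^2 - 12*t + 1)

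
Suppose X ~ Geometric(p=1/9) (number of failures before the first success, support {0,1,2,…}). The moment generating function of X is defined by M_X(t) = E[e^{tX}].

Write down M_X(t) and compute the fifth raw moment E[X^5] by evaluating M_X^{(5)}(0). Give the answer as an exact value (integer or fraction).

E[X^5] = d^5M/dt^5 |_{t=0} = 4993928

M_X(t) = 1/(9*(1 - 8*e^(t)/9))
dM/dt = 8*e^(t)/(64*e^(2*t) - 144*e^(t) + 81)
d^2M/dt^2 = (-64*e^(2*t) - 72*e^(t))/(512*e^(3*t) - 1728*e^(2*t) + 1944*e^(t) - 729)
d^3M/dt^3 = (512*e^(3*t) + 2304*e^(2*t) + 648*e^(t))/(4096*e^(4*t) - 18432*e^(3*t) + 31104*e^(2*t) - 23328*e^(t) + 6561)
d^4M/dt^4 = (-4096*e^(4*t) - 50688*e^(3*t) - 57024*e^(2*t) - 5832*e^(t))/(32768*e^(5*t) - 184320*e^(4*t) + 414720*e^(3*t) - 466560*e^(2*t) + 262440*e^(t) - 59049)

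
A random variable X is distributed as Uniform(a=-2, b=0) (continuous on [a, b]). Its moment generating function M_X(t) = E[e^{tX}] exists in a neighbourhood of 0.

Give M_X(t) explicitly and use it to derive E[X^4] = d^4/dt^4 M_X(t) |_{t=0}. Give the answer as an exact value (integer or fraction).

E[X^4] = M^(4)(0) = 16/5

M_X(t) = (1 - e^(-2*t))/(2*t)
M^(4)(t) = (-8*t^4 - 16*t^3 - 24*t^2 - 24*t + 12*e^(2*t) - 12)*e^(-2*t)/t^5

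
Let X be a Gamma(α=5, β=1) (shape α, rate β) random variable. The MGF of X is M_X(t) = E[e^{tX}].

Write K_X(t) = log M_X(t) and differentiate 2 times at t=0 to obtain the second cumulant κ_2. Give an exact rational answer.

κ_2 = D^2[K](0) = 5

M_X(t) = (1 - t)^(-5)
K_X(t) = log M_X(t) = -5*log(1 - t)
D^2[K](t) = 5/(t^2 - 2*t + 1)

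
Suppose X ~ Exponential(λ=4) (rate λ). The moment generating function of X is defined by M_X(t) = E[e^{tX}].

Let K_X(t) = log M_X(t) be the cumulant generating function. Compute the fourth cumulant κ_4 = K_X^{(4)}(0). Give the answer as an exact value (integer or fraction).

M_X(t) = 4/(4 - t)
K_X(t) = log M_X(t) = -log(4 - t) + 2*log(2)
K′(t) = -1/(t - 4)
K′′(t) = 1/(t^2 - 8*t + 16)
K′′′(t) = -2/(t^3 - 12*t^2 + 48*t - 64)
K′′′′(t) = 6/(t^4 - 16*t^3 + 96*t^2 - 256*t + 256)

κ_4 = K′′′′(0) = 3/128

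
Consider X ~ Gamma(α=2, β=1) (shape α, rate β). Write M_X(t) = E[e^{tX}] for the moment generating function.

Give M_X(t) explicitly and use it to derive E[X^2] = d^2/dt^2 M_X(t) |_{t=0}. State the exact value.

M_X(t) = (1 - t)^(-2)
D^2[M](t) = 6/(t^4 - 4*t^3 + 6*t^2 - 4*t + 1)

E[X^2] = D^2[M](0) = 6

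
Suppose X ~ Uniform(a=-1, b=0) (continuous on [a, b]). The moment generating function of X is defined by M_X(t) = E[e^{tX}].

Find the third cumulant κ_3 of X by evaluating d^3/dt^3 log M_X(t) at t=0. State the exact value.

M_X(t) = (1 - e^(-t))/t
K_X(t) = log M_X(t) = -log(t) + log(1 - e^(-t))
K′(t) = (t - e^(t) + 1)/(t*e^(t) - t)
K′′(t) = (-t^2*e^(t) + e^(2*t) - 2*e^(t) + 1)/(t^2*e^(2*t) - 2*t^2*e^(t) + t^2)
K′′′(t) = (t^3*e^(2*t) + t^3*e^(t) - 2*e^(3*t) + 6*e^(2*t) - 6*e^(t) + 2)/(t^3*e^(3*t) - 3*t^3*e^(2*t) + 3*t^3*e^(t) - t^3)

κ_3 = K′′′(0) = 0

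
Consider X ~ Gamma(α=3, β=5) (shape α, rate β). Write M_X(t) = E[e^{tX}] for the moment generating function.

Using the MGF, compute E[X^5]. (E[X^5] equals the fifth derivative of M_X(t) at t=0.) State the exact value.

M_X(t) = 125/(5 - t)^3
M′(t) = 375/(t^4 - 20*t^3 + 150*t^2 - 500*t + 625)
M′′(t) = -1500/(t^5 - 25*t^4 + 250*t^3 - 1250*t^2 + 3125*t - 3125)
M′′′(t) = 7500/(t^6 - 30*t^5 + 375*t^4 - 2500*t^3 + 9375*t^2 - 18750*t + 15625)
M′′′′(t) = -45000/(t^7 - 35*t^6 + 525*t^5 - 4375*t^4 + 21875*t^3 - 65625*t^2 + 109375*t - 78125)
M′′′′′(t) = 315000/(t^8 - 40*t^7 + 700*t^6 - 7000*t^5 + 43750*t^4 - 175000*t^3 + 437500*t^2 - 625000*t + 390625)

E[X^5] = M′′′′′(0) = 504/625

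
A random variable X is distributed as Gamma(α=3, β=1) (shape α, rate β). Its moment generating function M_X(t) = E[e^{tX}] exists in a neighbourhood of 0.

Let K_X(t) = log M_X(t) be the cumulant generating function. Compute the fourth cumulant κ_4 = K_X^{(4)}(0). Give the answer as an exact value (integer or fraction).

κ_4 = K^(4)(0) = 18

M_X(t) = (1 - t)^(-3)
K_X(t) = log M_X(t) = -3*log(1 - t)
K^(4)(t) = 18/(t^4 - 4*t^3 + 6*t^2 - 4*t + 1)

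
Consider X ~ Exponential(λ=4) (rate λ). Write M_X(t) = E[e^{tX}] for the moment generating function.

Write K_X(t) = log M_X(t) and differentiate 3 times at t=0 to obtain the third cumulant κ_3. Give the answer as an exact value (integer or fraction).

κ_3 = D^3[K](0) = 1/32

M_X(t) = 4/(4 - t)
K_X(t) = log M_X(t) = -log(4 - t) + 2*log(2)
D^3[K](t) = -2/(t^3 - 12*t^2 + 48*t - 64)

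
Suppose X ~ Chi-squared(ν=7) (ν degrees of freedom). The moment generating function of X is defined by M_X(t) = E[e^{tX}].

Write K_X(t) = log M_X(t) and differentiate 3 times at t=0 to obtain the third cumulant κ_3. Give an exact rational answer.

M_X(t) = (1 - 2*t)^(-7/2)
K_X(t) = log M_X(t) = -7*log(1 - 2*t)/2
K^(3)(t) = -56/(8*t^3 - 12*t^2 + 6*t - 1)

κ_3 = K^(3)(0) = 56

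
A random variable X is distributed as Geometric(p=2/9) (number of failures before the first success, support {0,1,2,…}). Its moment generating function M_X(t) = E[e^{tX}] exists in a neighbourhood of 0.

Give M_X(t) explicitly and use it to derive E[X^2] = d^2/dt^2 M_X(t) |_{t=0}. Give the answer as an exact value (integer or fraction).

M_X(t) = 2/(9*(1 - 7*e^(t)/9))
M^(2)(t) = (-98*e^(2*t) - 126*e^(t))/(343*e^(3*t) - 1323*e^(2*t) + 1701*e^(t) - 729)

E[X^2] = M^(2)(0) = 28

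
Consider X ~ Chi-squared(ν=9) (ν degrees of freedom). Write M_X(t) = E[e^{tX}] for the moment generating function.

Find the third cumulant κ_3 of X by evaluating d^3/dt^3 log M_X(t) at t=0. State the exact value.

M_X(t) = (1 - 2*t)^(-9/2)
K_X(t) = log M_X(t) = -9*log(1 - 2*t)/2
dK/dt = -9/(2*t - 1)
d^2K/dt^2 = 18/(4*t^2 - 4*t + 1)
d^3K/dt^3 = -72/(8*t^3 - 12*t^2 + 6*t - 1)

κ_3 = d^3K/dt^3 |_{t=0} = 72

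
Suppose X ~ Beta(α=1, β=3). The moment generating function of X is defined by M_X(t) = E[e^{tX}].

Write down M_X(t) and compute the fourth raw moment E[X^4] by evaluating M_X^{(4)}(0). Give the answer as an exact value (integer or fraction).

M_X(t) = ₁F₁(1; 4; t)
M^(4)(t) = ₁F₁(5; 8; t)/35

E[X^4] = M^(4)(0) = 1/35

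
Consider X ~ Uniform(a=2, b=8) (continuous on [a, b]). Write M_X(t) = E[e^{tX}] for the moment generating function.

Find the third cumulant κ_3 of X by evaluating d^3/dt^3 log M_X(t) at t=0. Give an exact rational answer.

κ_3 = D^3[K](0) = 0

M_X(t) = (e^(8*t) - e^(2*t))/(6*t)
K_X(t) = log M_X(t) = -log(t) + log(e^(8*t) - e^(2*t)) - log(6)
D^3[K](t) = (216*t^3*e^(12*t) + 216*t^3*e^(6*t) - 2*e^(18*t) + 6*e^(12*t) - 6*e^(6*t) + 2)/(t^3*e^(18*t) - 3*t^3*e^(12*t) + 3*t^3*e^(6*t) - t^3)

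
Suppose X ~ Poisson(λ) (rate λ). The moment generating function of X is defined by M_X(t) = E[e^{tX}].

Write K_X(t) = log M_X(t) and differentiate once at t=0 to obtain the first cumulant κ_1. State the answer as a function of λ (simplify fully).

κ_1 = K′(0) = λ

M_X(t) = e^(λ*(e^(t) - 1))
K_X(t) = log M_X(t) = λ*(e^(t) - 1)
K′(t) = λ*e^(t)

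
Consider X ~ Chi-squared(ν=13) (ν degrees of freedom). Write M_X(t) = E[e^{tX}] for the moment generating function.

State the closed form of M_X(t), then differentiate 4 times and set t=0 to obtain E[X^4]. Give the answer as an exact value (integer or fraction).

E[X^4] = d^4M/dt^4 |_{t=0} = 62985

M_X(t) = (1 - 2*t)^(-13/2)
dM/dt = -13/(128*t^7*√(1 - 2*t) - 448*t^6*√(1 - 2*t) + 672*t^5*√(1 - 2*t) - 560*t^4*√(1 - 2*t) + 280*t^3*√(1 - 2*t) - 84*t^2*√(1 - 2*t) + 14*t*√(1 - 2*t) - √(1 - 2*t))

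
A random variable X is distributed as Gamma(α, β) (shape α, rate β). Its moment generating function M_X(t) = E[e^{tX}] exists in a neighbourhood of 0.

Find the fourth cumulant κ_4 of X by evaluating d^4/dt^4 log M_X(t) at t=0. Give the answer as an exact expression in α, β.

M_X(t) = (β/(β - t))^α
K_X(t) = log M_X(t) = α*(log(β) - log(β - t))
D^4[K](t) = 6*α/(β^4 - 4*β^3*t + 6*β^2*t^2 - 4*β*t^3 + t^4)

κ_4 = D^4[K](0) = 6*α/β^4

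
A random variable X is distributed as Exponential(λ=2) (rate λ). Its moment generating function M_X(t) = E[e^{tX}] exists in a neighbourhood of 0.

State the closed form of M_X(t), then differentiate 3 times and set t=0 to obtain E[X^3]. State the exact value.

M_X(t) = 2/(2 - t)
M^(3)(t) = 12/(t^4 - 8*t^3 + 24*t^2 - 32*t + 16)

E[X^3] = M^(3)(0) = 3/4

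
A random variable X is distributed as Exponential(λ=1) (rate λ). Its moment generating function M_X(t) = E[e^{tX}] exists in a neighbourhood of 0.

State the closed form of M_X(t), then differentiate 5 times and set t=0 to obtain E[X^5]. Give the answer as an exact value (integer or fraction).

E[X^5] = M^(5)(0) = 120

M_X(t) = 1/(1 - t)
M^(5)(t) = 120/(t^6 - 6*t^5 + 15*t^4 - 20*t^3 + 15*t^2 - 6*t + 1)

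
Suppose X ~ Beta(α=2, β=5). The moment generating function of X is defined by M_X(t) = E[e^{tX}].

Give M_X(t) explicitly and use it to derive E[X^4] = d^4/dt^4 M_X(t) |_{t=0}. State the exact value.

E[X^4] = d^4M/dt^4 |_{t=0} = 1/42

M_X(t) = ₁F₁(2; 7; t)
dM/dt = 2*₁F₁(3; 8; t)/7
d^2M/dt^2 = 3*₁F₁(4; 9; t)/28
d^3M/dt^3 = ₁F₁(5; 10; t)/21
d^4M/dt^4 = ₁F₁(6; 11; t)/42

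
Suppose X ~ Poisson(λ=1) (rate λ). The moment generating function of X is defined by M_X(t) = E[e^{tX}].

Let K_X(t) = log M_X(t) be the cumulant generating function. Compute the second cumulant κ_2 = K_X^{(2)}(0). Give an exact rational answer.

κ_2 = K′′(0) = 1

M_X(t) = e^(e^(t) - 1)
K_X(t) = log M_X(t) = e^(t) - 1
K′(t) = e^(t)
K′′(t) = e^(t)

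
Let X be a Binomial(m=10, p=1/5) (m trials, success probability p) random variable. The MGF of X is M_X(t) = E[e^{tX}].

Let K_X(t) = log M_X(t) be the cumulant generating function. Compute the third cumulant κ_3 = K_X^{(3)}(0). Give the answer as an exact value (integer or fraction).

κ_3 = K^(3)(0) = 24/25

M_X(t) = (e^(t)/5 + 4/5)^10
K_X(t) = log M_X(t) = 10*log(e^(t)/5 + 4/5)
K^(3)(t) = (-40*e^(2*t) + 160*e^(t))/(e^(3*t) + 12*e^(2*t) + 48*e^(t) + 64)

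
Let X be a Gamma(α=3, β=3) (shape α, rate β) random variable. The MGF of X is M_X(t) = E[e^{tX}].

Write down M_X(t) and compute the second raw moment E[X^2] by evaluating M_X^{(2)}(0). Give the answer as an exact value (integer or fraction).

E[X^2] = M^(2)(0) = 4/3

M_X(t) = 27/(3 - t)^3
M^(2)(t) = -324/(t^5 - 15*t^4 + 90*t^3 - 270*t^2 + 405*t - 243)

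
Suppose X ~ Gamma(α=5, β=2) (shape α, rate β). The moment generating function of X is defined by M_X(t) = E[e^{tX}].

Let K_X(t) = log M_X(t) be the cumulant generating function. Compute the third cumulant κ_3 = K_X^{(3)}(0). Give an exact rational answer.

κ_3 = d^3K/dt^3 |_{t=0} = 5/4

M_X(t) = 32/(2 - t)^5
K_X(t) = log M_X(t) = -5*log(2 - t) + 5*log(2)
dK/dt = -5/(t - 2)
d^2K/dt^2 = 5/(t^2 - 4*t + 4)
d^3K/dt^3 = -10/(t^3 - 6*t^2 + 12*t - 8)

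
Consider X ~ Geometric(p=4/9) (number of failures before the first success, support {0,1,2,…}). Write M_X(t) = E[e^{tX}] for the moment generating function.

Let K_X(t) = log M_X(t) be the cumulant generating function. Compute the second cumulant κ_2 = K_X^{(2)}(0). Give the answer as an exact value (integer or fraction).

M_X(t) = 4/(9*(1 - 5*e^(t)/9))
K_X(t) = log M_X(t) = -log(1 - 5*e^(t)/9) - 2*log(3) + 2*log(2)
K^(2)(t) = 45*e^(t)/(25*e^(2*t) - 90*e^(t) + 81)

κ_2 = K^(2)(0) = 45/16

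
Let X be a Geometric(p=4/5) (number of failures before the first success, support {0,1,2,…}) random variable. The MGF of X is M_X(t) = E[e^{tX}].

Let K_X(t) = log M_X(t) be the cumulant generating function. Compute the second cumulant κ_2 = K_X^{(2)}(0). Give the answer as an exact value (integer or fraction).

κ_2 = d^2K/dt^2 |_{t=0} = 5/16

M_X(t) = 4/(5*(1 - e^(t)/5))
K_X(t) = log M_X(t) = -log(1 - e^(t)/5) - log(5) + 2*log(2)
dK/dt = -e^(t)/(e^(t) - 5)
d^2K/dt^2 = 5*e^(t)/(e^(2*t) - 10*e^(t) + 25)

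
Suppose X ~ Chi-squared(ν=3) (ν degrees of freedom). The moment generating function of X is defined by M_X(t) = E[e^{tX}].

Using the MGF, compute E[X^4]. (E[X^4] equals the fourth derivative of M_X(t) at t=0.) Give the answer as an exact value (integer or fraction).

E[X^4] = d^4M/dt^4 |_{t=0} = 945

M_X(t) = (1 - 2*t)^(-3/2)
dM/dt = 3/(4*t^2*√(1 - 2*t) - 4*t*√(1 - 2*t) + √(1 - 2*t))
d^2M/dt^2 = -15/(8*t^3*√(1 - 2*t) - 12*t^2*√(1 - 2*t) + 6*t*√(1 - 2*t) - √(1 - 2*t))
d^3M/dt^3 = 105/(16*t^4*√(1 - 2*t) - 32*t^3*√(1 - 2*t) + 24*t^2*√(1 - 2*t) - 8*t*√(1 - 2*t) + √(1 - 2*t))
d^4M/dt^4 = -945/(32*t^5*√(1 - 2*t) - 80*t^4*√(1 - 2*t) + 80*t^3*√(1 - 2*t) - 40*t^2*√(1 - 2*t) + 10*t*√(1 - 2*t) - √(1 - 2*t))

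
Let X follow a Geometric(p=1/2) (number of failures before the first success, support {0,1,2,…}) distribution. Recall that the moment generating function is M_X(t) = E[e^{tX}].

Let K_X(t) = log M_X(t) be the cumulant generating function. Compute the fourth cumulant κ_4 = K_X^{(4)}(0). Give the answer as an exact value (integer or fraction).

κ_4 = K′′′′(0) = 26

M_X(t) = 1/(2*(1 - e^(t)/2))
K_X(t) = log M_X(t) = -log(1 - e^(t)/2) - log(2)
K′(t) = -e^(t)/(e^(t) - 2)
K′′(t) = 2*e^(t)/(e^(2*t) - 4*e^(t) + 4)
K′′′(t) = (-2*e^(2*t) - 4*e^(t))/(e^(3*t) - 6*e^(2*t) + 12*e^(t) - 8)
K′′′′(t) = (2*e^(3*t) + 16*e^(2*t) + 8*e^(t))/(e^(4*t) - 8*e^(3*t) + 24*e^(2*t) - 32*e^(t) + 16)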